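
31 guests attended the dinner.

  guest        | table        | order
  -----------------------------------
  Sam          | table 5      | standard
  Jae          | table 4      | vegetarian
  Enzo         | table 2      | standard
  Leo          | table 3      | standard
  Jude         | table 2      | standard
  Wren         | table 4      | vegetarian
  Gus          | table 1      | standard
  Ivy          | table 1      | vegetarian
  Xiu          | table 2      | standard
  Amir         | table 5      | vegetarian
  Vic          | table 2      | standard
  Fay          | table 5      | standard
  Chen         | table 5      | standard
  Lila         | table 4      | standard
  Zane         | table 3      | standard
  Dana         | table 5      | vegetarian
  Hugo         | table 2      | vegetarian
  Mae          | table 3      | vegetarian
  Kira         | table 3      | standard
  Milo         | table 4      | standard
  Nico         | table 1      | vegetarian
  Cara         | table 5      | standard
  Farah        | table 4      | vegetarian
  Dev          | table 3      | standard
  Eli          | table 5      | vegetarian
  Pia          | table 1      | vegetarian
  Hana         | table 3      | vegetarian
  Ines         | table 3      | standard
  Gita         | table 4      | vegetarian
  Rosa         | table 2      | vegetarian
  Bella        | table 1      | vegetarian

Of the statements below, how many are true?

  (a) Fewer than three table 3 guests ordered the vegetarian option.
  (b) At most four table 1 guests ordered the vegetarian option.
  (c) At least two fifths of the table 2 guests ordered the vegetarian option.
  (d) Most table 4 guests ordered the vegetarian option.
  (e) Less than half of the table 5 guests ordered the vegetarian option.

(a) table 3: |A| = 7, |A ∩ B| = 2; needs |A ∩ B| < 3 — true.
(b) table 1: |A| = 5, |A ∩ B| = 4; needs |A ∩ B| ≤ 4 — true.
(c) table 2: |A| = 6, |A ∩ B| = 2; needs |A ∩ B| / |A| ≥ 2/5 — false.
(d) table 4: |A| = 6, |A ∩ B| = 4; needs |A ∩ B| > |A ∖ B| — true.
(e) table 5: |A| = 7, |A ∩ B| = 3; needs |A ∩ B| < |A ∖ B| — true.

4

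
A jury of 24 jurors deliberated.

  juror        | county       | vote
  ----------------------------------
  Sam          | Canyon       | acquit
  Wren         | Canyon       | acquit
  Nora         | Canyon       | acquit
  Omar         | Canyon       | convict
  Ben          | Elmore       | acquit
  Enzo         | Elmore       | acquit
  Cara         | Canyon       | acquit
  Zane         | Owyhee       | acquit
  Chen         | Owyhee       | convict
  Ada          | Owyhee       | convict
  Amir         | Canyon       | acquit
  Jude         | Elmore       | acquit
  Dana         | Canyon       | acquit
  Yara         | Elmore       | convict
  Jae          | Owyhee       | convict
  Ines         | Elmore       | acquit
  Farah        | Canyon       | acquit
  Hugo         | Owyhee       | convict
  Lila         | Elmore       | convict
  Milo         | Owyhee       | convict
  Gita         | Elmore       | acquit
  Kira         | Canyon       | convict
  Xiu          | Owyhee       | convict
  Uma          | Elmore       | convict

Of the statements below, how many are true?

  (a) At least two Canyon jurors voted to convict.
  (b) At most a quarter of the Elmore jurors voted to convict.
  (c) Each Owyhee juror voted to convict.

(a) Canyon: |A| = 9, |A ∩ B| = 2; needs |A ∩ B| ≥ 2 — true.
(b) Elmore: |A| = 8, |A ∩ B| = 3; needs |A ∩ B| / |A| ≤ 1/4 — false.
(c) Owyhee: |A| = 7, |A ∩ B| = 6; needs A ⊆ B, i.e. every element of A is in B (|A ∖ B| = 0) — false.

1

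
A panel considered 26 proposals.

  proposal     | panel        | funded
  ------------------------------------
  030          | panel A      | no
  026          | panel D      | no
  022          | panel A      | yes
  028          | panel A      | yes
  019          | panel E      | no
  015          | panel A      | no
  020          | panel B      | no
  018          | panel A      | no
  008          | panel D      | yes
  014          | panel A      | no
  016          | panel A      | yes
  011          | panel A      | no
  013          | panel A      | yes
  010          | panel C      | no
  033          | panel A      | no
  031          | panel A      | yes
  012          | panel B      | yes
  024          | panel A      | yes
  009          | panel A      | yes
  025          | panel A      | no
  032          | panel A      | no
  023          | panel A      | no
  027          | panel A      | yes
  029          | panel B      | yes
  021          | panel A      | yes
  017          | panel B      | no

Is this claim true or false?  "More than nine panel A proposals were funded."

False

'More than nine panel A proposals were funded' holds iff |A ∩ B| > 9.
|A| = 18, |A ∩ B| = 9, |A ∖ B| = 9.
|A ∩ B| = 9, so the statement is false.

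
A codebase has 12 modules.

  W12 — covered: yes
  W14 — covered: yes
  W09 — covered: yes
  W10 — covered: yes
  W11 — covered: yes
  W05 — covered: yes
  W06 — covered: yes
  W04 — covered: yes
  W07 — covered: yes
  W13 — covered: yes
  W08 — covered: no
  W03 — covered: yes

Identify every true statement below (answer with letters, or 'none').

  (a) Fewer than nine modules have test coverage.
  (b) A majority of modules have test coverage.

(b)

|A| = 12, |A ∩ B| = 11, |A ∖ B| = 1.
(a) |A ∩ B| < 9: fails.
(b) |A ∩ B| > |A ∖ B|: holds.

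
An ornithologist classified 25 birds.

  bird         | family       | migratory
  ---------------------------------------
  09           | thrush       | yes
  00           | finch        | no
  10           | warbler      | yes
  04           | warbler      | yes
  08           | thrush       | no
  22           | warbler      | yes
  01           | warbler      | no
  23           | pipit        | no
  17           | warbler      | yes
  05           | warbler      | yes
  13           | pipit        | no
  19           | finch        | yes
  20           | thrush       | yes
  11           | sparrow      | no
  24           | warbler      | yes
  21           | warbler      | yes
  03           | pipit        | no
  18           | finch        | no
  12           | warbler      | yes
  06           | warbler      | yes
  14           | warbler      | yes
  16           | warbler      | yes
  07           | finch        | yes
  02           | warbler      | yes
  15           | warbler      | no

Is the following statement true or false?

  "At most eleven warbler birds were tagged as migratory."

'At most eleven warbler birds were tagged as migratory' holds iff |A ∩ B| ≤ 11.
A (the restrictor) = {10, 04, 22, 01, 17, 05, 24, 21, 12, 06, 14, 16, 02, 15}, |A| = 14.
A ∩ B = {10, 04, 22, 17, 05, 24, 21, 12, 06, 14, 16, 02}, so |A ∩ B| = 12.
|A ∩ B| = 12, so the statement is false.

False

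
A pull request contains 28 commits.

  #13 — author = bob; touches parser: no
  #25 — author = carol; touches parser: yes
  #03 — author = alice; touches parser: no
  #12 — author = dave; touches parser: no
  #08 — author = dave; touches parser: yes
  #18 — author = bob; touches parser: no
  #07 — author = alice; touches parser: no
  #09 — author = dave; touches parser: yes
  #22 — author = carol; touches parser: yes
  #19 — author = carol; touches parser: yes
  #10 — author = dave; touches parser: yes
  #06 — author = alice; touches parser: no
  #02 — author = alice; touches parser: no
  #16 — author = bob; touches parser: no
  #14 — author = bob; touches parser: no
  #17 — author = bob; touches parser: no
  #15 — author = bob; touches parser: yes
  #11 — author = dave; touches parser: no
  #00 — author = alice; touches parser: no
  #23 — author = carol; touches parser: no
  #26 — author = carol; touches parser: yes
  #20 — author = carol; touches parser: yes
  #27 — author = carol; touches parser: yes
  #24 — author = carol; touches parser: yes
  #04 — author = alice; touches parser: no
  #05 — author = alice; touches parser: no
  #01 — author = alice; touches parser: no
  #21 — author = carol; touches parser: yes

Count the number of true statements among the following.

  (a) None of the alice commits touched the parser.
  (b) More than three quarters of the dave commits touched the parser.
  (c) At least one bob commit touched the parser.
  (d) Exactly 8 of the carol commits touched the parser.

3

(a) alice: |A| = 8, |A ∩ B| = 0; needs A ∩ B = ∅ (|A ∩ B| = 0) — true.
(b) dave: |A| = 5, |A ∩ B| = 3; needs |A ∩ B| / |A| > 3/4 — false.
(c) bob: |A| = 6, |A ∩ B| = 1; needs A ∩ B ≠ ∅ (|A ∩ B| ≥ 1) — true.
(d) carol: |A| = 9, |A ∩ B| = 8; needs |A ∩ B| = 8 — true.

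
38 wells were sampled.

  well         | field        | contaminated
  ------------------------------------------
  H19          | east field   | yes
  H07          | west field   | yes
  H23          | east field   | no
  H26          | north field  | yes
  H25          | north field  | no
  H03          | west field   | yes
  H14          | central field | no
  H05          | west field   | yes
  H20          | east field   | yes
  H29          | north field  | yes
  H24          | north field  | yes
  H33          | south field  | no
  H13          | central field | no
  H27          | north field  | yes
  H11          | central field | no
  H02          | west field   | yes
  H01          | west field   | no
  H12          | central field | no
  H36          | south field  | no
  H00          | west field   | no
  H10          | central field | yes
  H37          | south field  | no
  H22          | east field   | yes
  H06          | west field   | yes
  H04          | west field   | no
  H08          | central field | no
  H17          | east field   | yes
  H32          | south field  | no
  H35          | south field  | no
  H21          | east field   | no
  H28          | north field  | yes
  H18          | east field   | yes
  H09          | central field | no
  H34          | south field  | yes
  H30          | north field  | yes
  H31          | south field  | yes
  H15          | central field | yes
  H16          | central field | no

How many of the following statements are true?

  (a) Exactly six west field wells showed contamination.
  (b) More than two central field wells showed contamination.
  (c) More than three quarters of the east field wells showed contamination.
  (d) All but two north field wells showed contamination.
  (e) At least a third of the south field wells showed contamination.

0

(a) west field: |A| = 8, |A ∩ B| = 5; needs |A ∩ B| = 6 — false.
(b) central field: |A| = 9, |A ∩ B| = 2; needs |A ∩ B| > 2 — false.
(c) east field: |A| = 7, |A ∩ B| = 5; needs |A ∩ B| / |A| > 3/4 — false.
(d) north field: |A| = 7, |A ∩ B| = 6; needs |A ∖ B| = 2 — false.
(e) south field: |A| = 7, |A ∩ B| = 2; needs |A ∩ B| / |A| ≥ 1/3 — false.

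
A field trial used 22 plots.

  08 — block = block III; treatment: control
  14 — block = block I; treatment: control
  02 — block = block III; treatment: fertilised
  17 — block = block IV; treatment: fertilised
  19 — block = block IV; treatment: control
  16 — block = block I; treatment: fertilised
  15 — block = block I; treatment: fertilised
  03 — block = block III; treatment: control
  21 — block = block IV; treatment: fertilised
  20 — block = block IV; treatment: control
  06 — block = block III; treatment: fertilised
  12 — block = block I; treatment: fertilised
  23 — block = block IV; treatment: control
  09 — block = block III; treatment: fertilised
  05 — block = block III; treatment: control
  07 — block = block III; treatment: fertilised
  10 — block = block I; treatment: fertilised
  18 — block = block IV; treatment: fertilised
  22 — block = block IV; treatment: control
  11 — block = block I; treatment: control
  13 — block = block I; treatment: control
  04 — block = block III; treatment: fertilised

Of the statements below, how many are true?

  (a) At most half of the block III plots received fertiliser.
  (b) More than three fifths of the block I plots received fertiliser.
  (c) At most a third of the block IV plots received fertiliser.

(a) block III: |A| = 8, |A ∩ B| = 5; needs |A ∩ B| ≤ |A ∖ B| — false.
(b) block I: |A| = 7, |A ∩ B| = 4; needs |A ∩ B| / |A| > 3/5 — false.
(c) block IV: |A| = 7, |A ∩ B| = 3; needs |A ∩ B| / |A| ≤ 1/3 — false.

0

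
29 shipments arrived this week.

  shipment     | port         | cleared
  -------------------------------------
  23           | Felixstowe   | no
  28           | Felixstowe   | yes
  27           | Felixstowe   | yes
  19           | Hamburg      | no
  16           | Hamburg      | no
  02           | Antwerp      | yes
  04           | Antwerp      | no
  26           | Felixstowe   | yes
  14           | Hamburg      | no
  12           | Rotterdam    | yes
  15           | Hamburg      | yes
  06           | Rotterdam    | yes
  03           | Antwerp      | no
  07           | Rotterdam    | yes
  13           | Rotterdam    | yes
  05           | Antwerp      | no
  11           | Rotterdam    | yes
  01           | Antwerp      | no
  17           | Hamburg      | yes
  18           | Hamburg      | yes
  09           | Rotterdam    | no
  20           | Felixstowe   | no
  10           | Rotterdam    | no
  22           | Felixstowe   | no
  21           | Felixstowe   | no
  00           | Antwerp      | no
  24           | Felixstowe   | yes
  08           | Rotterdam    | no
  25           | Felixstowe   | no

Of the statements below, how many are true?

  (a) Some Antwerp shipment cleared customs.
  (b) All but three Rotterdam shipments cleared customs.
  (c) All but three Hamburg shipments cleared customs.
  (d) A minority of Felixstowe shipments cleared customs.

(a) Antwerp: |A| = 6, |A ∩ B| = 1; needs A ∩ B ≠ ∅ (|A ∩ B| ≥ 1) — true.
(b) Rotterdam: |A| = 8, |A ∩ B| = 5; needs |A ∖ B| = 3 — true.
(c) Hamburg: |A| = 6, |A ∩ B| = 3; needs |A ∖ B| = 3 — true.
(d) Felixstowe: |A| = 9, |A ∩ B| = 4; needs |A ∩ B| < |A ∖ B| — true.

4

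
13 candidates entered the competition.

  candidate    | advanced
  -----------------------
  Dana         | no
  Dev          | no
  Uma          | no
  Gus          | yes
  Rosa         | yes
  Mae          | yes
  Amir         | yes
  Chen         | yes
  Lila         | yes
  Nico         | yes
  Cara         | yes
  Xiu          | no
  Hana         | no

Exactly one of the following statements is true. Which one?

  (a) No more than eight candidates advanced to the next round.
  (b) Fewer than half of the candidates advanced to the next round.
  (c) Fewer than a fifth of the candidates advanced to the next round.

|A| = 13, |A ∩ B| = 8, |A ∖ B| = 5.
(a) requires |A ∩ B| ≤ 8: true.
(b) requires |A ∩ B| < |A ∖ B|: false.
(c) requires |A ∩ B| / |A| < 1/5: false.

(a)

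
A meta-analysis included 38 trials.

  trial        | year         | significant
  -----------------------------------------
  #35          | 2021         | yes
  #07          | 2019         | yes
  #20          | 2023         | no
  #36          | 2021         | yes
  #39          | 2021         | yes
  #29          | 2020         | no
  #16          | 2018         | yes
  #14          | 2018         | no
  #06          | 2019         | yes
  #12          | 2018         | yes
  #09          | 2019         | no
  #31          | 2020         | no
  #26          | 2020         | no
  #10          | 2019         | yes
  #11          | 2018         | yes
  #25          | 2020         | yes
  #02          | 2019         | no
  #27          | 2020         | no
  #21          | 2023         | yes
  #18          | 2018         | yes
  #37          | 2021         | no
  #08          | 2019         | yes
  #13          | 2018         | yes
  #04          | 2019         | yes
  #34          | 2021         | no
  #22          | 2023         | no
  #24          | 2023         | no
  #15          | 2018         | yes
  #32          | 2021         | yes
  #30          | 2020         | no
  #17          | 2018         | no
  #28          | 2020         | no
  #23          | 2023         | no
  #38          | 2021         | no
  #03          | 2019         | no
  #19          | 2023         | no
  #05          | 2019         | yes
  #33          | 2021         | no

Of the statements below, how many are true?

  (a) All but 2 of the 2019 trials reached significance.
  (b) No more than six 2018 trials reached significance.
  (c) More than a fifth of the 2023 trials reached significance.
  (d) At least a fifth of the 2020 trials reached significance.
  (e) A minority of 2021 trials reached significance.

1

(a) 2019: |A| = 9, |A ∩ B| = 6; needs |A ∖ B| = 2 — false.
(b) 2018: |A| = 8, |A ∩ B| = 6; needs |A ∩ B| ≤ 6 — true.
(c) 2023: |A| = 6, |A ∩ B| = 1; needs |A ∩ B| / |A| > 1/5 — false.
(d) 2020: |A| = 7, |A ∩ B| = 1; needs |A ∩ B| / |A| ≥ 1/5 — false.
(e) 2021: |A| = 8, |A ∩ B| = 4; needs |A ∩ B| < |A ∖ B| — false.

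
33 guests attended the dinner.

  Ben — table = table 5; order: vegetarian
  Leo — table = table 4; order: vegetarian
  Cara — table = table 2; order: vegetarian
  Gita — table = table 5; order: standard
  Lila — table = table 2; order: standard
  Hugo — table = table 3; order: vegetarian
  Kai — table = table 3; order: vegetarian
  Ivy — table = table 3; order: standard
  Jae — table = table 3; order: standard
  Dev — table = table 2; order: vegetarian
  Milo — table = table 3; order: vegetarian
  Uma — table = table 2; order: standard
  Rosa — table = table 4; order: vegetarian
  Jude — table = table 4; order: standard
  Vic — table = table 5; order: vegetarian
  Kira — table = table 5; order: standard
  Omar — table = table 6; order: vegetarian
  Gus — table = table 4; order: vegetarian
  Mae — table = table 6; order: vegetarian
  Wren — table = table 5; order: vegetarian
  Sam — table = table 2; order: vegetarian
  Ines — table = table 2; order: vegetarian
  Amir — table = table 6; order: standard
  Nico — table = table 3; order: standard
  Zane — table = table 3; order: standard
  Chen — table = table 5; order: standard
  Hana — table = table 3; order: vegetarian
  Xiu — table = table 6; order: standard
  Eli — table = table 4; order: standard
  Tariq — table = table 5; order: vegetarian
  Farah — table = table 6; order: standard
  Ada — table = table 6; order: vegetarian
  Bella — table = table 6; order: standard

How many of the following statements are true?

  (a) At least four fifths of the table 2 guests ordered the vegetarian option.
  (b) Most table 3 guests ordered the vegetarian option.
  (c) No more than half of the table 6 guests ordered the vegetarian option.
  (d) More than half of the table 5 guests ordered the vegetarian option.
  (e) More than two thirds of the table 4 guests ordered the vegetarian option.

2

(a) table 2: |A| = 6, |A ∩ B| = 4; needs |A ∩ B| / |A| ≥ 4/5 — false.
(b) table 3: |A| = 8, |A ∩ B| = 4; needs |A ∩ B| > |A ∖ B| — false.
(c) table 6: |A| = 7, |A ∩ B| = 3; needs |A ∩ B| ≤ |A ∖ B| — true.
(d) table 5: |A| = 7, |A ∩ B| = 4; needs |A ∩ B| > |A ∖ B| — true.
(e) table 4: |A| = 5, |A ∩ B| = 3; needs |A ∩ B| / |A| > 2/3 — false.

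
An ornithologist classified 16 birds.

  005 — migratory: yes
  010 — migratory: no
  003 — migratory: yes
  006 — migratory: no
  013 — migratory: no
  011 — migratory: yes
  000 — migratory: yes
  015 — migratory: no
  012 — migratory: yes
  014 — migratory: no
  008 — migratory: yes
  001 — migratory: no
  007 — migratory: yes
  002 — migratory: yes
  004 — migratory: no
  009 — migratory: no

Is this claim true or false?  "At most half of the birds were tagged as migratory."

True

The determiner here denotes the relation: |A ∩ B| ≤ |A ∖ B|.
|A| = 16, |A ∩ B| = 8, |A ∖ B| = 8.
8 = 8, so the statement is true.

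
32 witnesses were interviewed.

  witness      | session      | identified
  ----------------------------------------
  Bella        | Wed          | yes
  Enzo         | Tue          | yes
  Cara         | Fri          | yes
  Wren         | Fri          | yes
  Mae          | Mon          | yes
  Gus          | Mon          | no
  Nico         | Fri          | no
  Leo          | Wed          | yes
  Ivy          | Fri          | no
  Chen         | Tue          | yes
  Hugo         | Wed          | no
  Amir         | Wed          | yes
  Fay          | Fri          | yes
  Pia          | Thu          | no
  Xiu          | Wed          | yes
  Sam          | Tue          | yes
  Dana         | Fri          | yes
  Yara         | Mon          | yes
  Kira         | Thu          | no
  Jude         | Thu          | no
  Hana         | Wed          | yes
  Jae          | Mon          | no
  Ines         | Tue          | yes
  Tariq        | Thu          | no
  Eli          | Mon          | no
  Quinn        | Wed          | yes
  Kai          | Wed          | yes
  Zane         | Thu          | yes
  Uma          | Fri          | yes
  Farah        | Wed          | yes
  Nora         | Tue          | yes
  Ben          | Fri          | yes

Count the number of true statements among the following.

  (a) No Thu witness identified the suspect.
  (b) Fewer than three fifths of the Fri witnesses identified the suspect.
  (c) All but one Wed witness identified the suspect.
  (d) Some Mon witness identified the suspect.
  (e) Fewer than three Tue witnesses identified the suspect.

2

(a) Thu: |A| = 5, |A ∩ B| = 1; needs A ∩ B = ∅ (|A ∩ B| = 0) — false.
(b) Fri: |A| = 8, |A ∩ B| = 6; needs |A ∩ B| / |A| < 3/5 — false.
(c) Wed: |A| = 9, |A ∩ B| = 8; needs |A ∖ B| = 1 — true.
(d) Mon: |A| = 5, |A ∩ B| = 2; needs A ∩ B ≠ ∅ (|A ∩ B| ≥ 1) — true.
(e) Tue: |A| = 5, |A ∩ B| = 5; needs |A ∩ B| < 3 — false.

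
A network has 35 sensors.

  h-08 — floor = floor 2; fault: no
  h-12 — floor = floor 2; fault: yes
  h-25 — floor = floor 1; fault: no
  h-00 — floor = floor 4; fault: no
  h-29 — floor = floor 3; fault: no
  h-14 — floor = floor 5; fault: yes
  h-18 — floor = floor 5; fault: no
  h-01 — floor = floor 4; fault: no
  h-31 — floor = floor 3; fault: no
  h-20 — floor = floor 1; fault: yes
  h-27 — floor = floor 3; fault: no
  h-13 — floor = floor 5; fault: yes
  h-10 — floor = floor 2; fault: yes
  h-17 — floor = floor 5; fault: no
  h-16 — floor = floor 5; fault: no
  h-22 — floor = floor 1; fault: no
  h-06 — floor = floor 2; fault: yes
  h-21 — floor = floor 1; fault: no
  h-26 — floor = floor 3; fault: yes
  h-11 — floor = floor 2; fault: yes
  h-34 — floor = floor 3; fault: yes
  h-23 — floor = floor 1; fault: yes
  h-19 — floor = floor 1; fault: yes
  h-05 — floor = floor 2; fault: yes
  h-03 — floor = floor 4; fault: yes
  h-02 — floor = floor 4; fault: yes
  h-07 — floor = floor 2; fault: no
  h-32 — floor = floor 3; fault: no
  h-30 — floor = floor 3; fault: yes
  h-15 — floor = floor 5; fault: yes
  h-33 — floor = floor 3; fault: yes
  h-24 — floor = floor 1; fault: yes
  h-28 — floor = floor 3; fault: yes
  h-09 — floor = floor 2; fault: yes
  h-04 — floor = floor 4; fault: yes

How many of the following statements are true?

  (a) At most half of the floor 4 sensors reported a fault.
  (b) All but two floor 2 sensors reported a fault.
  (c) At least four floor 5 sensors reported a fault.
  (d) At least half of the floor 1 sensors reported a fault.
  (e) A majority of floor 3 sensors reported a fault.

(a) floor 4: |A| = 5, |A ∩ B| = 3; needs |A ∩ B| ≤ |A ∖ B| — false.
(b) floor 2: |A| = 8, |A ∩ B| = 6; needs |A ∖ B| = 2 — true.
(c) floor 5: |A| = 6, |A ∩ B| = 3; needs |A ∩ B| ≥ 4 — false.
(d) floor 1: |A| = 7, |A ∩ B| = 4; needs |A ∩ B| ≥ |A ∖ B| — true.
(e) floor 3: |A| = 9, |A ∩ B| = 5; needs |A ∩ B| > |A ∖ B| — true.

3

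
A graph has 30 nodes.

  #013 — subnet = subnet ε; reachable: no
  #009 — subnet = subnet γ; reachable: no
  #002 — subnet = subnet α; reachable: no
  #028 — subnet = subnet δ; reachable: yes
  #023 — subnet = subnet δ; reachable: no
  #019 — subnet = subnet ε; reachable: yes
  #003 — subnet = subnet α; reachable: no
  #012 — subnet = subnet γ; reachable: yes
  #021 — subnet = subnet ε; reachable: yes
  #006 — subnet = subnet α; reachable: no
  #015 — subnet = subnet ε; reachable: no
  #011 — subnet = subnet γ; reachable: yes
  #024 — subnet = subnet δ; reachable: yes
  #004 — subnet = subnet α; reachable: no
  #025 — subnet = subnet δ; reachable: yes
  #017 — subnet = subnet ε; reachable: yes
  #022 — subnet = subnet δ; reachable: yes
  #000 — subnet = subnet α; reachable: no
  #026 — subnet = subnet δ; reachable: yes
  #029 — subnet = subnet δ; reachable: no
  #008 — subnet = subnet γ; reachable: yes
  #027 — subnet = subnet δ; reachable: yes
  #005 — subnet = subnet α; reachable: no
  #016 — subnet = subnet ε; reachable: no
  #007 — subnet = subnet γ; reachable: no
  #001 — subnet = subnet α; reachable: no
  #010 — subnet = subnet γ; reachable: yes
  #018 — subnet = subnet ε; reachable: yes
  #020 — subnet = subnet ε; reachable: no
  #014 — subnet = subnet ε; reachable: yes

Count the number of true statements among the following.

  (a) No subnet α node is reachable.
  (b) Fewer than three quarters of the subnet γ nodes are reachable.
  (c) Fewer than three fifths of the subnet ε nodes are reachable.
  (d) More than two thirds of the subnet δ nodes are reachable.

4

(a) subnet α: |A| = 7, |A ∩ B| = 0; needs A ∩ B = ∅ (|A ∩ B| = 0) — true.
(b) subnet γ: |A| = 6, |A ∩ B| = 4; needs |A ∩ B| / |A| < 3/4 — true.
(c) subnet ε: |A| = 9, |A ∩ B| = 5; needs |A ∩ B| / |A| < 3/5 — true.
(d) subnet δ: |A| = 8, |A ∩ B| = 6; needs |A ∩ B| / |A| > 2/3 — true.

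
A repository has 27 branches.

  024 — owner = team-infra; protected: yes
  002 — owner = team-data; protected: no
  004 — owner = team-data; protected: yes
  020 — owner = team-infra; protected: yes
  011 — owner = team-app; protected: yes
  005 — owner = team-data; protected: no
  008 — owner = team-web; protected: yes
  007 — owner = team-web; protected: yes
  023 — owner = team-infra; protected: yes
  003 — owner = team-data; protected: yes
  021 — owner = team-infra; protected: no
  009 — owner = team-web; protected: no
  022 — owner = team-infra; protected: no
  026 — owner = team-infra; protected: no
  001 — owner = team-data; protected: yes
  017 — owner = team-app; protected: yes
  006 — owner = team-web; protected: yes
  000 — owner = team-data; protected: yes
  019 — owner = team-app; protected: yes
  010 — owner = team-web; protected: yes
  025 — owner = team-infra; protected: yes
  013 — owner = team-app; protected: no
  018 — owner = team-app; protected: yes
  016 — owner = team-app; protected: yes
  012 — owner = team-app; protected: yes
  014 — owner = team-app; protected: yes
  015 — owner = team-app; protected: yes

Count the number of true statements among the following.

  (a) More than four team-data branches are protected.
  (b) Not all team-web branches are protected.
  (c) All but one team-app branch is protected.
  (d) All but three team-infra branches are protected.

3

(a) team-data: |A| = 6, |A ∩ B| = 4; needs |A ∩ B| > 4 — false.
(b) team-web: |A| = 5, |A ∩ B| = 4; needs A ⊄ B (|A ∖ B| ≥ 1) — true.
(c) team-app: |A| = 9, |A ∩ B| = 8; needs |A ∖ B| = 1 — true.
(d) team-infra: |A| = 7, |A ∩ B| = 4; needs |A ∖ B| = 3 — true.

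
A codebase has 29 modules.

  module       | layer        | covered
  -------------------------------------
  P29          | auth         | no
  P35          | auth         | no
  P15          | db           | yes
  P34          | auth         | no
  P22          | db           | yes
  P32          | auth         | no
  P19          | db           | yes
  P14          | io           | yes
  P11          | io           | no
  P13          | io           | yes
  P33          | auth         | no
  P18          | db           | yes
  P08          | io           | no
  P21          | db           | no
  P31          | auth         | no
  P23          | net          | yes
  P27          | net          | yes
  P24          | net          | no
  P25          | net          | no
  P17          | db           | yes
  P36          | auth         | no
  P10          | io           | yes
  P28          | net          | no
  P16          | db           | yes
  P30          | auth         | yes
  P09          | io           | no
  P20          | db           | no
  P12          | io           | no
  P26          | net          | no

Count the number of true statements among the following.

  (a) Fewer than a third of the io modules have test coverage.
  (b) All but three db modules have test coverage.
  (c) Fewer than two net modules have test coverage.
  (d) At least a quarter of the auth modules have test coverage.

0

(a) io: |A| = 7, |A ∩ B| = 3; needs |A ∩ B| / |A| < 1/3 — false.
(b) db: |A| = 8, |A ∩ B| = 6; needs |A ∖ B| = 3 — false.
(c) net: |A| = 6, |A ∩ B| = 2; needs |A ∩ B| < 2 — false.
(d) auth: |A| = 8, |A ∩ B| = 1; needs |A ∩ B| / |A| ≥ 1/4 — false.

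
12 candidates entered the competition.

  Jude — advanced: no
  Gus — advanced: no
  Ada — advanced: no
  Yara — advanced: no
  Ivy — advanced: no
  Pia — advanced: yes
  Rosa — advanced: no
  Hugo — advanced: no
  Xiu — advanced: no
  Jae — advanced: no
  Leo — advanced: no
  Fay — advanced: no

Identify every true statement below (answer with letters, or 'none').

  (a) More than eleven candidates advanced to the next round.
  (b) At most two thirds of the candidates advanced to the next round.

|A| = 12, |A ∩ B| = 1, |A ∖ B| = 11.
(a) |A ∩ B| > 11: fails.
(b) |A ∩ B| / |A| ≤ 2/3: holds.

(b)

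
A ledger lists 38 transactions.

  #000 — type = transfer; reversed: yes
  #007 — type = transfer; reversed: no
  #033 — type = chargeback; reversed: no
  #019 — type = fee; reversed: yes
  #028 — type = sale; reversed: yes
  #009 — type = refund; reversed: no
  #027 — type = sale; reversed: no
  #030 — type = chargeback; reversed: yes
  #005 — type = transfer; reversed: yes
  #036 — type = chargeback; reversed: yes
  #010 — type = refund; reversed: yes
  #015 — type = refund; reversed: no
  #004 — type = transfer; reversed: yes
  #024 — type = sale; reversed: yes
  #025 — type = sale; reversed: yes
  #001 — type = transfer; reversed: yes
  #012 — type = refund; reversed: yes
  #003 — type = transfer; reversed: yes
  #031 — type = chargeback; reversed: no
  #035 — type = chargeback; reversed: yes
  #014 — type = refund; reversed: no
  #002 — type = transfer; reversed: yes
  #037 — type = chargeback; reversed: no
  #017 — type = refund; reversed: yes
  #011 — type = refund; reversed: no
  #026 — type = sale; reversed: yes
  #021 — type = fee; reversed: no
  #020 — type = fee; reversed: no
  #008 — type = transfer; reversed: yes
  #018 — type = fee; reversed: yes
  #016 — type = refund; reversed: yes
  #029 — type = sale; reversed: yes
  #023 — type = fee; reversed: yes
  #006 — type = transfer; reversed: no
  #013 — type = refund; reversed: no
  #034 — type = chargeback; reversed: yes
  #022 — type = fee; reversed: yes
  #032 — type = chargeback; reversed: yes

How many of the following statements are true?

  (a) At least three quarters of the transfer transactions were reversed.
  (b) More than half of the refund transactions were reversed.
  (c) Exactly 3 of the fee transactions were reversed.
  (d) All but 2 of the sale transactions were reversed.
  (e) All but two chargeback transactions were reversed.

1

(a) transfer: |A| = 9, |A ∩ B| = 7; needs |A ∩ B| / |A| ≥ 3/4 — true.
(b) refund: |A| = 9, |A ∩ B| = 4; needs |A ∩ B| > |A ∖ B| — false.
(c) fee: |A| = 6, |A ∩ B| = 4; needs |A ∩ B| = 3 — false.
(d) sale: |A| = 6, |A ∩ B| = 5; needs |A ∖ B| = 2 — false.
(e) chargeback: |A| = 8, |A ∩ B| = 5; needs |A ∖ B| = 2 — false.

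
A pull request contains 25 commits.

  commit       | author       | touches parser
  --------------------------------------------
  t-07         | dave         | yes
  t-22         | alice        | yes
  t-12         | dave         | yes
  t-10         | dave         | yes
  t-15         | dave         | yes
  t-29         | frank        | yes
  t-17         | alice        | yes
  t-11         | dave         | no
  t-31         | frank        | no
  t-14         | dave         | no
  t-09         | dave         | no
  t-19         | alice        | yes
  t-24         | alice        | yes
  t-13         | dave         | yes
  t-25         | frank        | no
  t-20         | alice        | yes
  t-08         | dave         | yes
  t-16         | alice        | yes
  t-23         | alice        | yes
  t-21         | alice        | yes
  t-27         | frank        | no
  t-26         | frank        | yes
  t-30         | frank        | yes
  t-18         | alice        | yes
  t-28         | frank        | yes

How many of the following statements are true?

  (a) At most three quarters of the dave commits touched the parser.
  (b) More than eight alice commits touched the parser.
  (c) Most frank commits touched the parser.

(a) dave: |A| = 9, |A ∩ B| = 6; needs |A ∩ B| / |A| ≤ 3/4 — true.
(b) alice: |A| = 9, |A ∩ B| = 9; needs |A ∩ B| > 8 — true.
(c) frank: |A| = 7, |A ∩ B| = 4; needs |A ∩ B| > |A ∖ B| — true.

3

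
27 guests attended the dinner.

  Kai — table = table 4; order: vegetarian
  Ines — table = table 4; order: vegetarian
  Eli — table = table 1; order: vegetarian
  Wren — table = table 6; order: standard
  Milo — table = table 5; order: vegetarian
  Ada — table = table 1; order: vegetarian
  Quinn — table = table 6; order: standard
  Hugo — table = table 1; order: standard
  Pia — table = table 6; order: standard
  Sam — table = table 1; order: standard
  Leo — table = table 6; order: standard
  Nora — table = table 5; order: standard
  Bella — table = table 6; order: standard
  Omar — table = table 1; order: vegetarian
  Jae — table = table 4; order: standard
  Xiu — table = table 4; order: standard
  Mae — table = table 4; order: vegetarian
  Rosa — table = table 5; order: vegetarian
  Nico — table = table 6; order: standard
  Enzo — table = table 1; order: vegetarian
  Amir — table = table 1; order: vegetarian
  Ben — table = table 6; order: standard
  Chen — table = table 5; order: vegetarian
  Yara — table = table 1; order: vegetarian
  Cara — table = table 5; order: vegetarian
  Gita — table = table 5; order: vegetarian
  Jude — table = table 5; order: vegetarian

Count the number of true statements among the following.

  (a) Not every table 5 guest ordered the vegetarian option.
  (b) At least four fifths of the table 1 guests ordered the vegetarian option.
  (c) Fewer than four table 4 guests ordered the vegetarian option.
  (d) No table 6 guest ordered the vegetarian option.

3

(a) table 5: |A| = 7, |A ∩ B| = 6; needs A ⊄ B (|A ∖ B| ≥ 1) — true.
(b) table 1: |A| = 8, |A ∩ B| = 6; needs |A ∩ B| / |A| ≥ 4/5 — false.
(c) table 4: |A| = 5, |A ∩ B| = 3; needs |A ∩ B| < 4 — true.
(d) table 6: |A| = 7, |A ∩ B| = 0; needs A ∩ B = ∅ (|A ∩ B| = 0) — true.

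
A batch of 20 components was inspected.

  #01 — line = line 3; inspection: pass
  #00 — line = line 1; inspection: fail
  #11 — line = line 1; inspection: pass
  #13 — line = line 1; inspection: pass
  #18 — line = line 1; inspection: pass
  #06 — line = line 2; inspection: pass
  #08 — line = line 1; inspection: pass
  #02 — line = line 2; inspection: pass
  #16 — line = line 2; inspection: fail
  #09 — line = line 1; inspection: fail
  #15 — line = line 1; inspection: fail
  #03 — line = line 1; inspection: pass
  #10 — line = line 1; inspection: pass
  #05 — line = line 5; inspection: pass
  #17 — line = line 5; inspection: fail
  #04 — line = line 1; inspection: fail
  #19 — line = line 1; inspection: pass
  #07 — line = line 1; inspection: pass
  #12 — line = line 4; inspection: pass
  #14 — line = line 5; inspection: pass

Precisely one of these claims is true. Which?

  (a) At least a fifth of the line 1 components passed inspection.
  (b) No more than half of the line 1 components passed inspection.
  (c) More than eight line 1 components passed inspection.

|A| = 12, |A ∩ B| = 8, |A ∖ B| = 4.
(a) requires |A ∩ B| / |A| ≥ 1/5: true.
(b) requires |A ∩ B| ≤ |A ∖ B|: false.
(c) requires |A ∩ B| > 8: false.

(a)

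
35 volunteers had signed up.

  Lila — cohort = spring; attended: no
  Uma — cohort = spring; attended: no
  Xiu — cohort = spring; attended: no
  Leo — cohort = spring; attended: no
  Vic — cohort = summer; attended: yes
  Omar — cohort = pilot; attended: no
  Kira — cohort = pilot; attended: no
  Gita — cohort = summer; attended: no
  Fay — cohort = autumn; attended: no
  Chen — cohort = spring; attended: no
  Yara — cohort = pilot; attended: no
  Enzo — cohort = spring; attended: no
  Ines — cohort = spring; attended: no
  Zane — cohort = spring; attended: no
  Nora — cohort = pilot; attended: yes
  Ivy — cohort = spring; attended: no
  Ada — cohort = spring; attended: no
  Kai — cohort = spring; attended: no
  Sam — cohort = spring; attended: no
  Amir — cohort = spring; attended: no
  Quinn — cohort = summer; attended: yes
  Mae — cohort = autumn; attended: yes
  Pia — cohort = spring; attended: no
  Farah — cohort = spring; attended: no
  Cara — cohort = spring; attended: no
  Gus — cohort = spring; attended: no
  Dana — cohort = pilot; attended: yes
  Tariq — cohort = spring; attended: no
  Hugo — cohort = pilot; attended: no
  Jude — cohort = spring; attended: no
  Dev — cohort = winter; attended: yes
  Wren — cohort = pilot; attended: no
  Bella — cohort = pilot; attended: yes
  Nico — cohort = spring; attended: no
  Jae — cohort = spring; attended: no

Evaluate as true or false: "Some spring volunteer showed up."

'Some spring volunteer showed up' holds iff A ∩ B ≠ ∅ (|A ∩ B| ≥ 1).
|A| = 21, |A ∩ B| = 0, |A ∖ B| = 21.
So the statement is false.

False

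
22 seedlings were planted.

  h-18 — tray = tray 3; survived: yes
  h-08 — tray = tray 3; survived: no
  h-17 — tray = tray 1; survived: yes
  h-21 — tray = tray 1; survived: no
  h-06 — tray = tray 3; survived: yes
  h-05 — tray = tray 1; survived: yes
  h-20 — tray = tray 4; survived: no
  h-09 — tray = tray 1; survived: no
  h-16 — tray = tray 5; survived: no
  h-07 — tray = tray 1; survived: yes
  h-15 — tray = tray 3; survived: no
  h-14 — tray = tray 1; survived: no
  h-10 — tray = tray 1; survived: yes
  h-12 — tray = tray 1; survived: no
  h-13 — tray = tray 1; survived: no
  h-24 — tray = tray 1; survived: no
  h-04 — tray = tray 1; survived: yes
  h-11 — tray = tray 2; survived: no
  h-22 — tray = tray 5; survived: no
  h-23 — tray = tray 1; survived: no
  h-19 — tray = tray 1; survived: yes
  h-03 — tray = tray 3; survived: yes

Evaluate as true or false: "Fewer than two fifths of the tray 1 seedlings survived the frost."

The determiner here denotes the relation: |A ∩ B| / |A| < 2/5.
A (the restrictor) = {h-17, h-21, h-05, h-09, h-07, h-14, h-10, h-12, h-13, h-24, h-04, h-23, h-19}, |A| = 13.
A ∩ B = {h-17, h-05, h-07, h-10, h-04, h-19}, so |A ∩ B| = 6.
A ∖ B = {h-21, h-09, h-14, h-12, h-13, h-24, h-23}, so |A ∖ B| = 7.
|A ∩ B|/|A| = 6/13, so the statement is false.

False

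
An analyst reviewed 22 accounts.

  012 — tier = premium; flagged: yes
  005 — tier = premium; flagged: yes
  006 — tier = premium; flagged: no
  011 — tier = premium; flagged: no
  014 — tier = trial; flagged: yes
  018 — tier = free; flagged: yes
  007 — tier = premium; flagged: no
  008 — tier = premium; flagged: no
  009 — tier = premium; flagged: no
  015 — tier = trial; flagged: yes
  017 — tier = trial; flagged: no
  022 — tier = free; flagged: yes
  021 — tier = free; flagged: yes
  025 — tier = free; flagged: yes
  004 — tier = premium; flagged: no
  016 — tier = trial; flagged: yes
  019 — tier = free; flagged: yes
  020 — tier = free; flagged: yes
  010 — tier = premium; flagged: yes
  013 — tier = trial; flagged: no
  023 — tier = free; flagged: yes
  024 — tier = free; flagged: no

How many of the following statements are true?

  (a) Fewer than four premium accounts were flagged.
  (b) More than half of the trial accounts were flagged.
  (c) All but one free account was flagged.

(a) premium: |A| = 9, |A ∩ B| = 3; needs |A ∩ B| < 4 — true.
(b) trial: |A| = 5, |A ∩ B| = 3; needs |A ∩ B| > |A ∖ B| — true.
(c) free: |A| = 8, |A ∩ B| = 7; needs |A ∖ B| = 1 — true.

3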